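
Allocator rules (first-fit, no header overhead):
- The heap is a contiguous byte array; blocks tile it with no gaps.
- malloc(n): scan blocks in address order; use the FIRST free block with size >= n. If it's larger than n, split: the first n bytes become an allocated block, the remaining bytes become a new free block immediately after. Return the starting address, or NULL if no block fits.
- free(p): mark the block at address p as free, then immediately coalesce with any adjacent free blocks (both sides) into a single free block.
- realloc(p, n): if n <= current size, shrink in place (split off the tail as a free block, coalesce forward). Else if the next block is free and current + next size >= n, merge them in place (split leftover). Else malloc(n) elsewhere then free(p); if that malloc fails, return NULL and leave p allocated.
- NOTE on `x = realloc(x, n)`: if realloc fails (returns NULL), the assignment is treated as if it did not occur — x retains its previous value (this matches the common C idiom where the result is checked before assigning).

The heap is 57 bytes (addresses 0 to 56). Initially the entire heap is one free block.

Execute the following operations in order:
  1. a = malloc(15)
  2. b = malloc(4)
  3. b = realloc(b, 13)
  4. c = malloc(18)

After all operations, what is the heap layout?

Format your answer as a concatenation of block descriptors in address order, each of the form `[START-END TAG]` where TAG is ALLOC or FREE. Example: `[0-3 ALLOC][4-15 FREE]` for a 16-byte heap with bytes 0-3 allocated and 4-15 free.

Answer: [0-14 ALLOC][15-27 ALLOC][28-45 ALLOC][46-56 FREE]

Derivation:
Op 1: a = malloc(15) -> a = 0; heap: [0-14 ALLOC][15-56 FREE]
Op 2: b = malloc(4) -> b = 15; heap: [0-14 ALLOC][15-18 ALLOC][19-56 FREE]
Op 3: b = realloc(b, 13) -> b = 15; heap: [0-14 ALLOC][15-27 ALLOC][28-56 FREE]
Op 4: c = malloc(18) -> c = 28; heap: [0-14 ALLOC][15-27 ALLOC][28-45 ALLOC][46-56 FREE]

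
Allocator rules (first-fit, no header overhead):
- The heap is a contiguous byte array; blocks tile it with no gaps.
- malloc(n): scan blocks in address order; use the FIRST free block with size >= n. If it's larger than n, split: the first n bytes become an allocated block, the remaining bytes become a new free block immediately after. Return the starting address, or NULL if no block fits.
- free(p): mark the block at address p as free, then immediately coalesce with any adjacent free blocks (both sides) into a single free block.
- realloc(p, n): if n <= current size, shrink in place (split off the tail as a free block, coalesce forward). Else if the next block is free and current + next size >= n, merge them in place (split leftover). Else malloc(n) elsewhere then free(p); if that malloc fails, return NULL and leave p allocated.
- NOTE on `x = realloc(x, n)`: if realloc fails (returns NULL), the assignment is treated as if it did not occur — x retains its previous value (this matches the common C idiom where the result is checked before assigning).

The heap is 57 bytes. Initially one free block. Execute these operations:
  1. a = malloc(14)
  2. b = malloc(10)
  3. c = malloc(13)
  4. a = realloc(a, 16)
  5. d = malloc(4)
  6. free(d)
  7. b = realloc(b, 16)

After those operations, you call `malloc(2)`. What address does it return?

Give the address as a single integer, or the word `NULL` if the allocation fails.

Op 1: a = malloc(14) -> a = 0; heap: [0-13 ALLOC][14-56 FREE]
Op 2: b = malloc(10) -> b = 14; heap: [0-13 ALLOC][14-23 ALLOC][24-56 FREE]
Op 3: c = malloc(13) -> c = 24; heap: [0-13 ALLOC][14-23 ALLOC][24-36 ALLOC][37-56 FREE]
Op 4: a = realloc(a, 16) -> a = 37; heap: [0-13 FREE][14-23 ALLOC][24-36 ALLOC][37-52 ALLOC][53-56 FREE]
Op 5: d = malloc(4) -> d = 0; heap: [0-3 ALLOC][4-13 FREE][14-23 ALLOC][24-36 ALLOC][37-52 ALLOC][53-56 FREE]
Op 6: free(d) -> (freed d); heap: [0-13 FREE][14-23 ALLOC][24-36 ALLOC][37-52 ALLOC][53-56 FREE]
Op 7: b = realloc(b, 16) -> NULL (b unchanged); heap: [0-13 FREE][14-23 ALLOC][24-36 ALLOC][37-52 ALLOC][53-56 FREE]
malloc(2): first-fit scan over [0-13 FREE][14-23 ALLOC][24-36 ALLOC][37-52 ALLOC][53-56 FREE] -> 0

Answer: 0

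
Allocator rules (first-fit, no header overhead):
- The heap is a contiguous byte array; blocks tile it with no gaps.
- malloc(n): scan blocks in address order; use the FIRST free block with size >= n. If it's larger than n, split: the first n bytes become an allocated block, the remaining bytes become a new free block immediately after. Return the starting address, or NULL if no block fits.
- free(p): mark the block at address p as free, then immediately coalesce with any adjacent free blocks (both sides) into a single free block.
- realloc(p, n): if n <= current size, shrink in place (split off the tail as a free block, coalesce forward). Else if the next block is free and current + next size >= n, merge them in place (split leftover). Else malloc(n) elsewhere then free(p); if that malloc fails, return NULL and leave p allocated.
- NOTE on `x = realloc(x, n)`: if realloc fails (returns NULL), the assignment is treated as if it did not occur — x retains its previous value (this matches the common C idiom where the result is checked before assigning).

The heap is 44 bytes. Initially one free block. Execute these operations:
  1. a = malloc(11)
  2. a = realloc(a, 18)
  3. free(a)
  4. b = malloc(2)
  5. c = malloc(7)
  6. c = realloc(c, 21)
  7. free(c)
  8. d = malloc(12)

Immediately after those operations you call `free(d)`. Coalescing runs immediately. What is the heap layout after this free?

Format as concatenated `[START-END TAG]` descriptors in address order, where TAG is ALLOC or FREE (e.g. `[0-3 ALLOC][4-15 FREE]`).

Op 1: a = malloc(11) -> a = 0; heap: [0-10 ALLOC][11-43 FREE]
Op 2: a = realloc(a, 18) -> a = 0; heap: [0-17 ALLOC][18-43 FREE]
Op 3: free(a) -> (freed a); heap: [0-43 FREE]
Op 4: b = malloc(2) -> b = 0; heap: [0-1 ALLOC][2-43 FREE]
Op 5: c = malloc(7) -> c = 2; heap: [0-1 ALLOC][2-8 ALLOC][9-43 FREE]
Op 6: c = realloc(c, 21) -> c = 2; heap: [0-1 ALLOC][2-22 ALLOC][23-43 FREE]
Op 7: free(c) -> (freed c); heap: [0-1 ALLOC][2-43 FREE]
Op 8: d = malloc(12) -> d = 2; heap: [0-1 ALLOC][2-13 ALLOC][14-43 FREE]
free(d): d = 2 -> block [2-13 ALLOC]; mark free, coalesce with adjacent free neighbors -> [0-1 ALLOC][2-43 FREE]

Answer: [0-1 ALLOC][2-43 FREE]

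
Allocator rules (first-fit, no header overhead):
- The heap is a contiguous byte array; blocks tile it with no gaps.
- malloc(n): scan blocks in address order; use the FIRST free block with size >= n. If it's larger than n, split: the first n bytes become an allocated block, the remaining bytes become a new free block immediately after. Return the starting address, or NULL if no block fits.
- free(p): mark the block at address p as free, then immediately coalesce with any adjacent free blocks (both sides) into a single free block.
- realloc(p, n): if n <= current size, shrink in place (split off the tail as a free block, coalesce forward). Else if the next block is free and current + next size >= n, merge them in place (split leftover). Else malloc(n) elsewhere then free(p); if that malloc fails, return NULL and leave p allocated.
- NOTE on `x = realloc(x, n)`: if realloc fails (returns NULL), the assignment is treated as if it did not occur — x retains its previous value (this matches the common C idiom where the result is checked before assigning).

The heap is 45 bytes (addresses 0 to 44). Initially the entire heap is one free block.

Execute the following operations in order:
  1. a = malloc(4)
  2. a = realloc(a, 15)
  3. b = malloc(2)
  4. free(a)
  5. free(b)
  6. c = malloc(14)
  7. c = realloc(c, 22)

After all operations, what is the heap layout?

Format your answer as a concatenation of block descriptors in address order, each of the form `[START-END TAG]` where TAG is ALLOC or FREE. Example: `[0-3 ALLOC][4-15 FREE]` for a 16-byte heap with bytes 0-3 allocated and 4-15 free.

Answer: [0-21 ALLOC][22-44 FREE]

Derivation:
Op 1: a = malloc(4) -> a = 0; heap: [0-3 ALLOC][4-44 FREE]
Op 2: a = realloc(a, 15) -> a = 0; heap: [0-14 ALLOC][15-44 FREE]
Op 3: b = malloc(2) -> b = 15; heap: [0-14 ALLOC][15-16 ALLOC][17-44 FREE]
Op 4: free(a) -> (freed a); heap: [0-14 FREE][15-16 ALLOC][17-44 FREE]
Op 5: free(b) -> (freed b); heap: [0-44 FREE]
Op 6: c = malloc(14) -> c = 0; heap: [0-13 ALLOC][14-44 FREE]
Op 7: c = realloc(c, 22) -> c = 0; heap: [0-21 ALLOC][22-44 FREE]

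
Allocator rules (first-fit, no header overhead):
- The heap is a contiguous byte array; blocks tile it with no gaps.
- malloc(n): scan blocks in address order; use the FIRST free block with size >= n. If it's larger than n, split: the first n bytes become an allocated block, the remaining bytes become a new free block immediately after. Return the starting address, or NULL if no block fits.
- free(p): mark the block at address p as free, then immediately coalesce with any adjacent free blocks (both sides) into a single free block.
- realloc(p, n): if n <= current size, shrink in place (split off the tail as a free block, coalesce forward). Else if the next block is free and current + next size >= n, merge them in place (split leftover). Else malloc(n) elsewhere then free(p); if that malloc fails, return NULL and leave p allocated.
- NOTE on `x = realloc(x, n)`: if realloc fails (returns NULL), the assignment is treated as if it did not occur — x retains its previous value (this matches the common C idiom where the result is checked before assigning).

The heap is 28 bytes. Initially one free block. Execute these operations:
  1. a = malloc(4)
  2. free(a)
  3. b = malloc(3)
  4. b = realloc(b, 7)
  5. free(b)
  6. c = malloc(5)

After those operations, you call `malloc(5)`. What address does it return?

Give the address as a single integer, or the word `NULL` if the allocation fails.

Answer: 5

Derivation:
Op 1: a = malloc(4) -> a = 0; heap: [0-3 ALLOC][4-27 FREE]
Op 2: free(a) -> (freed a); heap: [0-27 FREE]
Op 3: b = malloc(3) -> b = 0; heap: [0-2 ALLOC][3-27 FREE]
Op 4: b = realloc(b, 7) -> b = 0; heap: [0-6 ALLOC][7-27 FREE]
Op 5: free(b) -> (freed b); heap: [0-27 FREE]
Op 6: c = malloc(5) -> c = 0; heap: [0-4 ALLOC][5-27 FREE]
malloc(5): first-fit scan over [0-4 ALLOC][5-27 FREE] -> 5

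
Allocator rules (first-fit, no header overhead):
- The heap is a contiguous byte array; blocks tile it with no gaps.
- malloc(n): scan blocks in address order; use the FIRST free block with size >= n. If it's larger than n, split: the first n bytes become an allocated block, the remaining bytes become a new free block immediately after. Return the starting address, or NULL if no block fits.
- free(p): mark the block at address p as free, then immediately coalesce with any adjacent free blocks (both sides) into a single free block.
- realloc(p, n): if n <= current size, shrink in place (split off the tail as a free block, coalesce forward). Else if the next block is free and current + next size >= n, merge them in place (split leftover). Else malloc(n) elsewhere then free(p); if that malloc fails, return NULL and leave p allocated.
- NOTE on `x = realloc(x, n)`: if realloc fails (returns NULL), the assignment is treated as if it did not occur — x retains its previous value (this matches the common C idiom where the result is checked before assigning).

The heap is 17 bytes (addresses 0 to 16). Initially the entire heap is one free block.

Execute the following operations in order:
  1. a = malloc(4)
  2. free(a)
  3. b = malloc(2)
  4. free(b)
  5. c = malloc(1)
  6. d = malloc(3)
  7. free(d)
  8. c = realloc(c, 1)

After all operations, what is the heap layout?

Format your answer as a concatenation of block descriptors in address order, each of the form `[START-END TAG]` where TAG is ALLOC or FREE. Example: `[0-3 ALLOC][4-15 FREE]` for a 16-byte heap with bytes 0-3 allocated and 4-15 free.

Answer: [0-0 ALLOC][1-16 FREE]

Derivation:
Op 1: a = malloc(4) -> a = 0; heap: [0-3 ALLOC][4-16 FREE]
Op 2: free(a) -> (freed a); heap: [0-16 FREE]
Op 3: b = malloc(2) -> b = 0; heap: [0-1 ALLOC][2-16 FREE]
Op 4: free(b) -> (freed b); heap: [0-16 FREE]
Op 5: c = malloc(1) -> c = 0; heap: [0-0 ALLOC][1-16 FREE]
Op 6: d = malloc(3) -> d = 1; heap: [0-0 ALLOC][1-3 ALLOC][4-16 FREE]
Op 7: free(d) -> (freed d); heap: [0-0 ALLOC][1-16 FREE]
Op 8: c = realloc(c, 1) -> c = 0; heap: [0-0 ALLOC][1-16 FREE]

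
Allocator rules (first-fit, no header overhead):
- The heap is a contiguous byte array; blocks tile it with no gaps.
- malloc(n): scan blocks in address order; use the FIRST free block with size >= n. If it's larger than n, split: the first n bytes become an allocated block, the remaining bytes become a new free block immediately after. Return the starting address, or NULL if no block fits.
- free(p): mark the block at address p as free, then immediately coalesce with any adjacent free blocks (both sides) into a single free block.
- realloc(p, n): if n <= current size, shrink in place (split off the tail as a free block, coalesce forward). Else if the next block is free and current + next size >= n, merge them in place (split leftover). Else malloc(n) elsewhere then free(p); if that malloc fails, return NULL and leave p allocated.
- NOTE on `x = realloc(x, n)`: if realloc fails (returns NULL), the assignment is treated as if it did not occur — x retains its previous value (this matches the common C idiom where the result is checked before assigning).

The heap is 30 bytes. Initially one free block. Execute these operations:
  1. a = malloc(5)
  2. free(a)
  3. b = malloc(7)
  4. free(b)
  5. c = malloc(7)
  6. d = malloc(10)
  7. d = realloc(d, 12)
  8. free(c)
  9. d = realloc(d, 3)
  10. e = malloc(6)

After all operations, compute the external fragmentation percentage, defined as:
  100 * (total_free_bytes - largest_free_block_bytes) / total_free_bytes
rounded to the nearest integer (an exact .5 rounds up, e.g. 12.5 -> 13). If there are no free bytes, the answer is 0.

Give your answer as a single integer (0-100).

Op 1: a = malloc(5) -> a = 0; heap: [0-4 ALLOC][5-29 FREE]
Op 2: free(a) -> (freed a); heap: [0-29 FREE]
Op 3: b = malloc(7) -> b = 0; heap: [0-6 ALLOC][7-29 FREE]
Op 4: free(b) -> (freed b); heap: [0-29 FREE]
Op 5: c = malloc(7) -> c = 0; heap: [0-6 ALLOC][7-29 FREE]
Op 6: d = malloc(10) -> d = 7; heap: [0-6 ALLOC][7-16 ALLOC][17-29 FREE]
Op 7: d = realloc(d, 12) -> d = 7; heap: [0-6 ALLOC][7-18 ALLOC][19-29 FREE]
Op 8: free(c) -> (freed c); heap: [0-6 FREE][7-18 ALLOC][19-29 FREE]
Op 9: d = realloc(d, 3) -> d = 7; heap: [0-6 FREE][7-9 ALLOC][10-29 FREE]
Op 10: e = malloc(6) -> e = 0; heap: [0-5 ALLOC][6-6 FREE][7-9 ALLOC][10-29 FREE]
Free blocks: [1 20] total_free=21 largest=20 -> 100*(21-20)/21 = 100/21 ≈ 4.762 -> rounds to 5

Answer: 5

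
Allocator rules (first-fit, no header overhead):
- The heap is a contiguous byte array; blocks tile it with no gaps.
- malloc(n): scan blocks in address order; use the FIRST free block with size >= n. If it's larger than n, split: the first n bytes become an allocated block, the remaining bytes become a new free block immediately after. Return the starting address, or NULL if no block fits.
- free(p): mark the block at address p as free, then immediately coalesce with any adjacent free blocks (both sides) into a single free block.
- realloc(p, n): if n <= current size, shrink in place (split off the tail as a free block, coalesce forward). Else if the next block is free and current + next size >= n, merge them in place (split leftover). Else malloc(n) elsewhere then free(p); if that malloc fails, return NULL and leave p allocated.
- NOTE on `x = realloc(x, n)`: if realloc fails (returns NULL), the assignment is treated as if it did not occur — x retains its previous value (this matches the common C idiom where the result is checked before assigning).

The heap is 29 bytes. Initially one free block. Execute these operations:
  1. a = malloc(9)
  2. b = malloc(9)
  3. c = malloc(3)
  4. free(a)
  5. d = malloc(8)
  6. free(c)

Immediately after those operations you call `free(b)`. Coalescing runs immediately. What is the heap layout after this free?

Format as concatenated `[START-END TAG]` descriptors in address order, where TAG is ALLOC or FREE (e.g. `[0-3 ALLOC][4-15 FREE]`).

Op 1: a = malloc(9) -> a = 0; heap: [0-8 ALLOC][9-28 FREE]
Op 2: b = malloc(9) -> b = 9; heap: [0-8 ALLOC][9-17 ALLOC][18-28 FREE]
Op 3: c = malloc(3) -> c = 18; heap: [0-8 ALLOC][9-17 ALLOC][18-20 ALLOC][21-28 FREE]
Op 4: free(a) -> (freed a); heap: [0-8 FREE][9-17 ALLOC][18-20 ALLOC][21-28 FREE]
Op 5: d = malloc(8) -> d = 0; heap: [0-7 ALLOC][8-8 FREE][9-17 ALLOC][18-20 ALLOC][21-28 FREE]
Op 6: free(c) -> (freed c); heap: [0-7 ALLOC][8-8 FREE][9-17 ALLOC][18-28 FREE]
free(b): b = 9 -> block [9-17 ALLOC]; mark free, coalesce with adjacent free neighbors -> [0-7 ALLOC][8-28 FREE]

Answer: [0-7 ALLOC][8-28 FREE]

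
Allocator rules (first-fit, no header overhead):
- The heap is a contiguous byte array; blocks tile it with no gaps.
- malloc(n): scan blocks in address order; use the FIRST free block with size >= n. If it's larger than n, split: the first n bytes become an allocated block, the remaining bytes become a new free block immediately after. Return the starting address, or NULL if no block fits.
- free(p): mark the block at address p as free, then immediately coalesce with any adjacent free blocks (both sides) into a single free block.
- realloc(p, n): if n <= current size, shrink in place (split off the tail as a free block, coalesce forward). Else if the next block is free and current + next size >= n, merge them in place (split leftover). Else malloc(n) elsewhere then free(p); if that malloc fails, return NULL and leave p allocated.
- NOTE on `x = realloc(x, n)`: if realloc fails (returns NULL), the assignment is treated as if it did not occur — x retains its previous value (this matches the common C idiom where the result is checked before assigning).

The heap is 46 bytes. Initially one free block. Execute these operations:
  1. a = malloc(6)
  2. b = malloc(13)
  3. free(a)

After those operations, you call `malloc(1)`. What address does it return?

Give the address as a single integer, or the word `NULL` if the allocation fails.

Op 1: a = malloc(6) -> a = 0; heap: [0-5 ALLOC][6-45 FREE]
Op 2: b = malloc(13) -> b = 6; heap: [0-5 ALLOC][6-18 ALLOC][19-45 FREE]
Op 3: free(a) -> (freed a); heap: [0-5 FREE][6-18 ALLOC][19-45 FREE]
malloc(1): first-fit scan over [0-5 FREE][6-18 ALLOC][19-45 FREE] -> 0

Answer: 0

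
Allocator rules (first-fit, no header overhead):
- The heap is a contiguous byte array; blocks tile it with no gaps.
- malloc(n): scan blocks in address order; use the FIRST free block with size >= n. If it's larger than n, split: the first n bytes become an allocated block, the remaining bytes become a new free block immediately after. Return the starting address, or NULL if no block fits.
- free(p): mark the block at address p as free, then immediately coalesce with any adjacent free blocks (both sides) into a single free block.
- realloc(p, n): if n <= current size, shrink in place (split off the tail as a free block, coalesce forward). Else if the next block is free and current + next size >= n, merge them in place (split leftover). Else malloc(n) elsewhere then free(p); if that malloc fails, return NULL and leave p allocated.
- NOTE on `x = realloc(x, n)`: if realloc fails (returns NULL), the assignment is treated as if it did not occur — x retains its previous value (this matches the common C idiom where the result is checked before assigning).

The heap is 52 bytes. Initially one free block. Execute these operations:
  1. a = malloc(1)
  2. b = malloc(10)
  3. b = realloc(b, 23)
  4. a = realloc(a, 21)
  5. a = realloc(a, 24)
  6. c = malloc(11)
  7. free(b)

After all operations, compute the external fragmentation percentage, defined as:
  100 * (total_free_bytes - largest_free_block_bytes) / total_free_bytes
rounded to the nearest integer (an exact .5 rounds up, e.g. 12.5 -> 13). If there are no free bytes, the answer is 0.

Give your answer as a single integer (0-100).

Answer: 14

Derivation:
Op 1: a = malloc(1) -> a = 0; heap: [0-0 ALLOC][1-51 FREE]
Op 2: b = malloc(10) -> b = 1; heap: [0-0 ALLOC][1-10 ALLOC][11-51 FREE]
Op 3: b = realloc(b, 23) -> b = 1; heap: [0-0 ALLOC][1-23 ALLOC][24-51 FREE]
Op 4: a = realloc(a, 21) -> a = 24; heap: [0-0 FREE][1-23 ALLOC][24-44 ALLOC][45-51 FREE]
Op 5: a = realloc(a, 24) -> a = 24; heap: [0-0 FREE][1-23 ALLOC][24-47 ALLOC][48-51 FREE]
Op 6: c = malloc(11) -> c = NULL; heap: [0-0 FREE][1-23 ALLOC][24-47 ALLOC][48-51 FREE]
Op 7: free(b) -> (freed b); heap: [0-23 FREE][24-47 ALLOC][48-51 FREE]
Free blocks: [24 4] total_free=28 largest=24 -> 100*(28-24)/28 = 400/28 ≈ 14.286 -> rounds to 14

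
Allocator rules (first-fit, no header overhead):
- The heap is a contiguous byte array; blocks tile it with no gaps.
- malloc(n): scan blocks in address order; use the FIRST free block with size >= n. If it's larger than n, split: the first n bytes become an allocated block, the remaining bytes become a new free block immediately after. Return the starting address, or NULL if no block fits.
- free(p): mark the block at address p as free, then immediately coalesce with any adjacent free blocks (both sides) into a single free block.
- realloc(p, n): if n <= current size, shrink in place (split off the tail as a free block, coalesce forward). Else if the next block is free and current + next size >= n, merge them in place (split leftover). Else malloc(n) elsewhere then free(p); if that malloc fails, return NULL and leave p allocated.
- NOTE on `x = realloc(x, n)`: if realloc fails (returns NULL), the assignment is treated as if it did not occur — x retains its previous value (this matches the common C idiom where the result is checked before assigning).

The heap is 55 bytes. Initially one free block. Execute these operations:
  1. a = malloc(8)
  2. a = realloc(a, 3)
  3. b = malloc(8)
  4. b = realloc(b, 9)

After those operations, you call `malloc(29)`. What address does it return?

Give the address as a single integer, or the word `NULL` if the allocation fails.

Op 1: a = malloc(8) -> a = 0; heap: [0-7 ALLOC][8-54 FREE]
Op 2: a = realloc(a, 3) -> a = 0; heap: [0-2 ALLOC][3-54 FREE]
Op 3: b = malloc(8) -> b = 3; heap: [0-2 ALLOC][3-10 ALLOC][11-54 FREE]
Op 4: b = realloc(b, 9) -> b = 3; heap: [0-2 ALLOC][3-11 ALLOC][12-54 FREE]
malloc(29): first-fit scan over [0-2 ALLOC][3-11 ALLOC][12-54 FREE] -> 12

Answer: 12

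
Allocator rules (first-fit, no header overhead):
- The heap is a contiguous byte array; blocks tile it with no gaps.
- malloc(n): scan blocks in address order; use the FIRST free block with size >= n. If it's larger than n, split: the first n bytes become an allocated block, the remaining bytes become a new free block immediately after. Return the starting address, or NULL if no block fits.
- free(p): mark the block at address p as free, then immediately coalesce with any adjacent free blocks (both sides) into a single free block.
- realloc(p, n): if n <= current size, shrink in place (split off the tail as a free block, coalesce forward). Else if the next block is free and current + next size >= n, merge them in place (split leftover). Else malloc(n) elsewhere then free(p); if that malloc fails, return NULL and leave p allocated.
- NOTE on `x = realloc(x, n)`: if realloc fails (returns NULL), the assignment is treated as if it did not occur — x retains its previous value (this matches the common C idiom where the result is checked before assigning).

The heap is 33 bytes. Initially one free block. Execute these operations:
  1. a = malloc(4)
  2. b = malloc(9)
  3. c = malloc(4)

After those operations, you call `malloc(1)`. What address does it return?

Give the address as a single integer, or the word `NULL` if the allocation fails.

Op 1: a = malloc(4) -> a = 0; heap: [0-3 ALLOC][4-32 FREE]
Op 2: b = malloc(9) -> b = 4; heap: [0-3 ALLOC][4-12 ALLOC][13-32 FREE]
Op 3: c = malloc(4) -> c = 13; heap: [0-3 ALLOC][4-12 ALLOC][13-16 ALLOC][17-32 FREE]
malloc(1): first-fit scan over [0-3 ALLOC][4-12 ALLOC][13-16 ALLOC][17-32 FREE] -> 17

Answer: 17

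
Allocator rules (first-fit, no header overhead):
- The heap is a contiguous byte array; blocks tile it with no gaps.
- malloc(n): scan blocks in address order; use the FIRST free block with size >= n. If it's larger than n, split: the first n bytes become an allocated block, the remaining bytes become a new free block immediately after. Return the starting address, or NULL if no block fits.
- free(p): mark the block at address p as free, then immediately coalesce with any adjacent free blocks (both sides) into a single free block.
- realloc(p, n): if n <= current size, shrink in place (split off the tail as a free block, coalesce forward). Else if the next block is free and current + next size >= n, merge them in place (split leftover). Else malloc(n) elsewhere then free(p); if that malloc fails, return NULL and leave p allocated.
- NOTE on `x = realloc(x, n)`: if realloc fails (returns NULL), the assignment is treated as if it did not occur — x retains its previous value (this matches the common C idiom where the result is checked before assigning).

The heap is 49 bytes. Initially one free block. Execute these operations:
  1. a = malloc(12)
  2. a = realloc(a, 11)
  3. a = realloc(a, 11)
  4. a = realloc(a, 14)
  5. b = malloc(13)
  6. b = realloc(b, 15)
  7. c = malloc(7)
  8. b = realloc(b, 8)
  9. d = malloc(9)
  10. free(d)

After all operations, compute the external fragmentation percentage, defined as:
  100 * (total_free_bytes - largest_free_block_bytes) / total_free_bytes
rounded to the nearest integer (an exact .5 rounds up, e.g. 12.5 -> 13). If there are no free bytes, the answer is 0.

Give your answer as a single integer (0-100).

Answer: 35

Derivation:
Op 1: a = malloc(12) -> a = 0; heap: [0-11 ALLOC][12-48 FREE]
Op 2: a = realloc(a, 11) -> a = 0; heap: [0-10 ALLOC][11-48 FREE]
Op 3: a = realloc(a, 11) -> a = 0; heap: [0-10 ALLOC][11-48 FREE]
Op 4: a = realloc(a, 14) -> a = 0; heap: [0-13 ALLOC][14-48 FREE]
Op 5: b = malloc(13) -> b = 14; heap: [0-13 ALLOC][14-26 ALLOC][27-48 FREE]
Op 6: b = realloc(b, 15) -> b = 14; heap: [0-13 ALLOC][14-28 ALLOC][29-48 FREE]
Op 7: c = malloc(7) -> c = 29; heap: [0-13 ALLOC][14-28 ALLOC][29-35 ALLOC][36-48 FREE]
Op 8: b = realloc(b, 8) -> b = 14; heap: [0-13 ALLOC][14-21 ALLOC][22-28 FREE][29-35 ALLOC][36-48 FREE]
Op 9: d = malloc(9) -> d = 36; heap: [0-13 ALLOC][14-21 ALLOC][22-28 FREE][29-35 ALLOC][36-44 ALLOC][45-48 FREE]
Op 10: free(d) -> (freed d); heap: [0-13 ALLOC][14-21 ALLOC][22-28 FREE][29-35 ALLOC][36-48 FREE]
Free blocks: [7 13] total_free=20 largest=13 -> 100*(20-13)/20 = 700/20 = 35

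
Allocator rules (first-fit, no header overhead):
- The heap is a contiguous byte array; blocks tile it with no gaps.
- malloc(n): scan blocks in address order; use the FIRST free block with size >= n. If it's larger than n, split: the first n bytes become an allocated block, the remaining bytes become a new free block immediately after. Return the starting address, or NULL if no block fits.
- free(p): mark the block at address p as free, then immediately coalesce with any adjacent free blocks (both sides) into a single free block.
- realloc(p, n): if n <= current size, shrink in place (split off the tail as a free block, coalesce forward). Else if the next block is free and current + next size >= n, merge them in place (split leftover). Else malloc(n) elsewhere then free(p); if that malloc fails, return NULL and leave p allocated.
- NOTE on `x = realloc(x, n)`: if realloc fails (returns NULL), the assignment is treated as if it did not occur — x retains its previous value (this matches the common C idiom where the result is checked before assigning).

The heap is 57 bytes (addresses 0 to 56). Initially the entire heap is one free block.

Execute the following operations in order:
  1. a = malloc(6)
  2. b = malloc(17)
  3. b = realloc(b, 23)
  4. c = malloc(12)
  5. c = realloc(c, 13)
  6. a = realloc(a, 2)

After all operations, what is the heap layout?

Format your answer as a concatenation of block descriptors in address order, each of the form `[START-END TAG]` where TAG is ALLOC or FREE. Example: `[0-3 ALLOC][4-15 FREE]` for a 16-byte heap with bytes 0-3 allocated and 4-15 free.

Op 1: a = malloc(6) -> a = 0; heap: [0-5 ALLOC][6-56 FREE]
Op 2: b = malloc(17) -> b = 6; heap: [0-5 ALLOC][6-22 ALLOC][23-56 FREE]
Op 3: b = realloc(b, 23) -> b = 6; heap: [0-5 ALLOC][6-28 ALLOC][29-56 FREE]
Op 4: c = malloc(12) -> c = 29; heap: [0-5 ALLOC][6-28 ALLOC][29-40 ALLOC][41-56 FREE]
Op 5: c = realloc(c, 13) -> c = 29; heap: [0-5 ALLOC][6-28 ALLOC][29-41 ALLOC][42-56 FREE]
Op 6: a = realloc(a, 2) -> a = 0; heap: [0-1 ALLOC][2-5 FREE][6-28 ALLOC][29-41 ALLOC][42-56 FREE]

Answer: [0-1 ALLOC][2-5 FREE][6-28 ALLOC][29-41 ALLOC][42-56 FREE]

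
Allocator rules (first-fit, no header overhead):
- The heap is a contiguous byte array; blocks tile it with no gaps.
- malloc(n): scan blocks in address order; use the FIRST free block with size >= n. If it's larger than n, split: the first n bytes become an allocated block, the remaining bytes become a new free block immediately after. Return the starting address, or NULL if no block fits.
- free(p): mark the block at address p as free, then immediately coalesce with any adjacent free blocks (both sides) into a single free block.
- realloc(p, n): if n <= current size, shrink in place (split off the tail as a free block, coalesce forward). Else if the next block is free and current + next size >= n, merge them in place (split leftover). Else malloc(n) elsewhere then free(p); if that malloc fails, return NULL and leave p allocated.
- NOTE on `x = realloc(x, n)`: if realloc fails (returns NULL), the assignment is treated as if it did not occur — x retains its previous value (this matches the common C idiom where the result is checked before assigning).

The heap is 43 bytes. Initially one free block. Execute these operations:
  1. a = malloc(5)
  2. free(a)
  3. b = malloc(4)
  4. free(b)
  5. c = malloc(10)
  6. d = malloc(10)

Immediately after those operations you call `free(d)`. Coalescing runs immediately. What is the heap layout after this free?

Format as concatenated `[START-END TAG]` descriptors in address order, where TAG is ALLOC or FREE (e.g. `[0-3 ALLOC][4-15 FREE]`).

Answer: [0-9 ALLOC][10-42 FREE]

Derivation:
Op 1: a = malloc(5) -> a = 0; heap: [0-4 ALLOC][5-42 FREE]
Op 2: free(a) -> (freed a); heap: [0-42 FREE]
Op 3: b = malloc(4) -> b = 0; heap: [0-3 ALLOC][4-42 FREE]
Op 4: free(b) -> (freed b); heap: [0-42 FREE]
Op 5: c = malloc(10) -> c = 0; heap: [0-9 ALLOC][10-42 FREE]
Op 6: d = malloc(10) -> d = 10; heap: [0-9 ALLOC][10-19 ALLOC][20-42 FREE]
free(d): d = 10 -> block [10-19 ALLOC]; mark free, coalesce with adjacent free neighbors -> [0-9 ALLOC][10-42 FREE]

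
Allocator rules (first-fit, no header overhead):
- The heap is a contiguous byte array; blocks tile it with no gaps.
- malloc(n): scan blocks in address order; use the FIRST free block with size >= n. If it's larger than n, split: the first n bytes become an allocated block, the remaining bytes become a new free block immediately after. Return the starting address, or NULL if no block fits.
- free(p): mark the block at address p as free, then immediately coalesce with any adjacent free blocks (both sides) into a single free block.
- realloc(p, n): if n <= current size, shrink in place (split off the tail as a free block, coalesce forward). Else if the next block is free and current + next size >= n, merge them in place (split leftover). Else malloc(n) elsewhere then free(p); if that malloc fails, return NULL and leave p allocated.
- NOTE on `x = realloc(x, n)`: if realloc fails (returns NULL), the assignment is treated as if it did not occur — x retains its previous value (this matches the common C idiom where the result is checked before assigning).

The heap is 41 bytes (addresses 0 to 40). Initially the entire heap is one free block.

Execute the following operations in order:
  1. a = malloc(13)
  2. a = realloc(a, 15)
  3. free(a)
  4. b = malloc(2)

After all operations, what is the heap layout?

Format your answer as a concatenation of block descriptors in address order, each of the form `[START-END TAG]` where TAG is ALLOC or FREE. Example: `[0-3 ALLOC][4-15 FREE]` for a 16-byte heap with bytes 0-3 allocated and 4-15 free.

Answer: [0-1 ALLOC][2-40 FREE]

Derivation:
Op 1: a = malloc(13) -> a = 0; heap: [0-12 ALLOC][13-40 FREE]
Op 2: a = realloc(a, 15) -> a = 0; heap: [0-14 ALLOC][15-40 FREE]
Op 3: free(a) -> (freed a); heap: [0-40 FREE]
Op 4: b = malloc(2) -> b = 0; heap: [0-1 ALLOC][2-40 FREE]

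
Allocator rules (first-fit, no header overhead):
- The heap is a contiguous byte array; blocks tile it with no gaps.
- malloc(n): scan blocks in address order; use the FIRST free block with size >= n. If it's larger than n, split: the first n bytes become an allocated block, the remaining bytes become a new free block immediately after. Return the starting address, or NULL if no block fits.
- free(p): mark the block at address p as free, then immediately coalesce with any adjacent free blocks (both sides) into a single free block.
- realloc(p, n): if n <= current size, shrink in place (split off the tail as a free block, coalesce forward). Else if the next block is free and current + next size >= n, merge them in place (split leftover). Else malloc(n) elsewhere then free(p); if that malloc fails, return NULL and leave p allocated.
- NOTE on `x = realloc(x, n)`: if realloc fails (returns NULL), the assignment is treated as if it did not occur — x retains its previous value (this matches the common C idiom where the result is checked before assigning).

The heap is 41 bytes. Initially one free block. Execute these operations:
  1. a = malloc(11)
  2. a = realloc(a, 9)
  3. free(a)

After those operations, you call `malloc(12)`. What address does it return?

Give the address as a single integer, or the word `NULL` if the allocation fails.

Op 1: a = malloc(11) -> a = 0; heap: [0-10 ALLOC][11-40 FREE]
Op 2: a = realloc(a, 9) -> a = 0; heap: [0-8 ALLOC][9-40 FREE]
Op 3: free(a) -> (freed a); heap: [0-40 FREE]
malloc(12): first-fit scan over [0-40 FREE] -> 0

Answer: 0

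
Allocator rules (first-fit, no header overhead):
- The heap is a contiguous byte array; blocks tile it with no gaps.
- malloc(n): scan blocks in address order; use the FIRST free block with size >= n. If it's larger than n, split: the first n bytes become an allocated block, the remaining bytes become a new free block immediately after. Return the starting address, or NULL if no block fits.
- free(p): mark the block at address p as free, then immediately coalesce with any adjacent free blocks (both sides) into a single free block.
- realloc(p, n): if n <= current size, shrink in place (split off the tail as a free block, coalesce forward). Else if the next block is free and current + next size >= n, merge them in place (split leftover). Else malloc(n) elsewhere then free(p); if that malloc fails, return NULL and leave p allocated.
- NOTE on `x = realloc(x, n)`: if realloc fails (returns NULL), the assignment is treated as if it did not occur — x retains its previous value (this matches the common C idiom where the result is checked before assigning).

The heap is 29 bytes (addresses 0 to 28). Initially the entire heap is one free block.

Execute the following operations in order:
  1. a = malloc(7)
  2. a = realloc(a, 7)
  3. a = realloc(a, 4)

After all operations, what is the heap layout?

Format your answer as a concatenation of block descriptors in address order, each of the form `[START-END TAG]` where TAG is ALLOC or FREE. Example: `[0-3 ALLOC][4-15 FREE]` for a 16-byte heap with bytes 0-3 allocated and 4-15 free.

Answer: [0-3 ALLOC][4-28 FREE]

Derivation:
Op 1: a = malloc(7) -> a = 0; heap: [0-6 ALLOC][7-28 FREE]
Op 2: a = realloc(a, 7) -> a = 0; heap: [0-6 ALLOC][7-28 FREE]
Op 3: a = realloc(a, 4) -> a = 0; heap: [0-3 ALLOC][4-28 FREE]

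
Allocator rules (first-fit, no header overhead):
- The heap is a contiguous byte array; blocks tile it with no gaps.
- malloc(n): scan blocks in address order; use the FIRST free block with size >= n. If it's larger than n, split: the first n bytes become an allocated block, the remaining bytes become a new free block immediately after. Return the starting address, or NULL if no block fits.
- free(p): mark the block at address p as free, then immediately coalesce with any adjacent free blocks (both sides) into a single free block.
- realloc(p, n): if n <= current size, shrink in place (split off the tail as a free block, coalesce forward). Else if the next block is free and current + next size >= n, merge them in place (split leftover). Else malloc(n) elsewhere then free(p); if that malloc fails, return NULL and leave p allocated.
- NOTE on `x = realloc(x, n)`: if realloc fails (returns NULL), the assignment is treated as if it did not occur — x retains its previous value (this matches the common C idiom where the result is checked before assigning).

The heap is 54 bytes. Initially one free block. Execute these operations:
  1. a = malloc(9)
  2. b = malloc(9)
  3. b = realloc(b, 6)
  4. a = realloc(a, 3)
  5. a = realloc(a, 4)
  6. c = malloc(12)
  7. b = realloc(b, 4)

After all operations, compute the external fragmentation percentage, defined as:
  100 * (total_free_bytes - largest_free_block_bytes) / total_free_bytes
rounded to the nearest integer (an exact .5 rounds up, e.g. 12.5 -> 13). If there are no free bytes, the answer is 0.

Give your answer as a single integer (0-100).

Answer: 21

Derivation:
Op 1: a = malloc(9) -> a = 0; heap: [0-8 ALLOC][9-53 FREE]
Op 2: b = malloc(9) -> b = 9; heap: [0-8 ALLOC][9-17 ALLOC][18-53 FREE]
Op 3: b = realloc(b, 6) -> b = 9; heap: [0-8 ALLOC][9-14 ALLOC][15-53 FREE]
Op 4: a = realloc(a, 3) -> a = 0; heap: [0-2 ALLOC][3-8 FREE][9-14 ALLOC][15-53 FREE]
Op 5: a = realloc(a, 4) -> a = 0; heap: [0-3 ALLOC][4-8 FREE][9-14 ALLOC][15-53 FREE]
Op 6: c = malloc(12) -> c = 15; heap: [0-3 ALLOC][4-8 FREE][9-14 ALLOC][15-26 ALLOC][27-53 FREE]
Op 7: b = realloc(b, 4) -> b = 9; heap: [0-3 ALLOC][4-8 FREE][9-12 ALLOC][13-14 FREE][15-26 ALLOC][27-53 FREE]
Free blocks: [5 2 27] total_free=34 largest=27 -> 100*(34-27)/34 = 700/34 ≈ 20.588 -> rounds to 21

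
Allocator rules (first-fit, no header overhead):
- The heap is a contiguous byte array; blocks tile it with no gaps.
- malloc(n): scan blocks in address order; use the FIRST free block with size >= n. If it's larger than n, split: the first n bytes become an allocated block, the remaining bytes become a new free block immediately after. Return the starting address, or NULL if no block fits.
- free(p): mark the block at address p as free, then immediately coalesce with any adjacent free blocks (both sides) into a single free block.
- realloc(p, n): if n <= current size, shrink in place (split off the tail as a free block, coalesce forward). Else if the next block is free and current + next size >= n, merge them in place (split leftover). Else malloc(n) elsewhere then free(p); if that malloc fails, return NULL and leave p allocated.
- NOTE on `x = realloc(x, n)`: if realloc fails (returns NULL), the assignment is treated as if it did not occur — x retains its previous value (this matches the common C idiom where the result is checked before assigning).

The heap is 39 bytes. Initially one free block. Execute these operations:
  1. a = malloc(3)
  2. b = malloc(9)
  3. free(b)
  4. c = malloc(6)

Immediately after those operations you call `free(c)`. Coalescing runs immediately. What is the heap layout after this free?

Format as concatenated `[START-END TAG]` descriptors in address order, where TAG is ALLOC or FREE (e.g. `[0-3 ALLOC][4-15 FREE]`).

Op 1: a = malloc(3) -> a = 0; heap: [0-2 ALLOC][3-38 FREE]
Op 2: b = malloc(9) -> b = 3; heap: [0-2 ALLOC][3-11 ALLOC][12-38 FREE]
Op 3: free(b) -> (freed b); heap: [0-2 ALLOC][3-38 FREE]
Op 4: c = malloc(6) -> c = 3; heap: [0-2 ALLOC][3-8 ALLOC][9-38 FREE]
free(c): c = 3 -> block [3-8 ALLOC]; mark free, coalesce with adjacent free neighbors -> [0-2 ALLOC][3-38 FREE]

Answer: [0-2 ALLOC][3-38 FREE]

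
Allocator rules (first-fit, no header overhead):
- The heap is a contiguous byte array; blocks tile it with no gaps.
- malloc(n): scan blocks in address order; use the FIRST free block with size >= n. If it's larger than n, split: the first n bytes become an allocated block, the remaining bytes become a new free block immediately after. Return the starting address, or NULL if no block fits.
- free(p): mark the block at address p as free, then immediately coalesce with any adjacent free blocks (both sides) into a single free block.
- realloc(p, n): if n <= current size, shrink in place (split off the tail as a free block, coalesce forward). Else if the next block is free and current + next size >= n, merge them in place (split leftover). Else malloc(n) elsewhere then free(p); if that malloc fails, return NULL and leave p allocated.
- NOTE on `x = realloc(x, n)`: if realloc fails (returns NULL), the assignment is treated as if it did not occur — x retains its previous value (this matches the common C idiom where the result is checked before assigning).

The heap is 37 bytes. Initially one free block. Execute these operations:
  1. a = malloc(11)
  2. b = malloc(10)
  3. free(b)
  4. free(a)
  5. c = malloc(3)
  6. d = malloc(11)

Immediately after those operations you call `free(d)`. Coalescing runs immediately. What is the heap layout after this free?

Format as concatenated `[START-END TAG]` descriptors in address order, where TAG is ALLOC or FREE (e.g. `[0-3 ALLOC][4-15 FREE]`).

Answer: [0-2 ALLOC][3-36 FREE]

Derivation:
Op 1: a = malloc(11) -> a = 0; heap: [0-10 ALLOC][11-36 FREE]
Op 2: b = malloc(10) -> b = 11; heap: [0-10 ALLOC][11-20 ALLOC][21-36 FREE]
Op 3: free(b) -> (freed b); heap: [0-10 ALLOC][11-36 FREE]
Op 4: free(a) -> (freed a); heap: [0-36 FREE]
Op 5: c = malloc(3) -> c = 0; heap: [0-2 ALLOC][3-36 FREE]
Op 6: d = malloc(11) -> d = 3; heap: [0-2 ALLOC][3-13 ALLOC][14-36 FREE]
free(d): d = 3 -> block [3-13 ALLOC]; mark free, coalesce with adjacent free neighbors -> [0-2 ALLOC][3-36 FREE]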